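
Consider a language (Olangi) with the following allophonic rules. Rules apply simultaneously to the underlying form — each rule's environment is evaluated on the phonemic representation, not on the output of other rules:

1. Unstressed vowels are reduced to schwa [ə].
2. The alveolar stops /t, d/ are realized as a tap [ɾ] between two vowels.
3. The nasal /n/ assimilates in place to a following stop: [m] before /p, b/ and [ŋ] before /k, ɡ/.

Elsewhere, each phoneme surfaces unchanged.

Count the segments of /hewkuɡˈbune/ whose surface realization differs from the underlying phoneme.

3

Segments that undergo a rule: /e/ → [ə] (rule 1); /u/ → [ə] (rule 1); /e/ → [ə] (rule 1).
All other segments surface unchanged.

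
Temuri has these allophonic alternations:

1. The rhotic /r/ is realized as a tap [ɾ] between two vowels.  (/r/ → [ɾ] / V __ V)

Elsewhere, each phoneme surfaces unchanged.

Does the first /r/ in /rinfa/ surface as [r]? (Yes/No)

Yes

/r/ (word-initial) is in the target of rule 1 but the environment (between two vowels) is not met → [r].
The actual realization is [r], which matches [r].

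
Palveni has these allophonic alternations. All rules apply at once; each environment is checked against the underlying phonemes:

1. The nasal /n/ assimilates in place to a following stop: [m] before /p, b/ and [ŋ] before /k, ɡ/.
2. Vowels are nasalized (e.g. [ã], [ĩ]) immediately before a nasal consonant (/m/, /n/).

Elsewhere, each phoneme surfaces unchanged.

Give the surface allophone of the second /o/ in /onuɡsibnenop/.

/o/ — between /n/ and /p/; rule 2 does not apply here → [o].

[o]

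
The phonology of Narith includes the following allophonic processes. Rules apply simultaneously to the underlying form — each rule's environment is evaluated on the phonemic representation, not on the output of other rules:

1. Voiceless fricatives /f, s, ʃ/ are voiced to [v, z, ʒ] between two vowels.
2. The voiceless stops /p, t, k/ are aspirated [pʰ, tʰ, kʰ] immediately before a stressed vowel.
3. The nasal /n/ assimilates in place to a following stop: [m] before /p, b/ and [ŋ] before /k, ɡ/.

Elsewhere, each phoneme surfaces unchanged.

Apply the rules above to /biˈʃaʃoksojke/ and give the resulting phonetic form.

[biˈʒaʒoksojke]

/b/ (word-initial) is unaffected → [b].
/i/ stays [i].
/ʃ/ meets the environment for rule 1 (between two vowels) → [ʒ].
/a/ — not in any rule's target class → [a].
Rule 1 applies to /ʃ/ (between /a/ and /o/: between two vowels) → [ʒ].
/o/ (between /ʃ/ and /k/): no rule targets it → [o].
/k/ (between /o/ and /s/) is in the target of rule 2 but the environment (immediately before a stressed vowel) is not met → [k].
/s/ (between /k/ and /o/) fails the environment for rule 1, so it stays [s].
/o/ (between /s/ and /j/) is unaffected → [o].
/j/ stays [j].
/k/ — between /j/ and /e/; rule 2 does not apply here → [k].
/e/ (word-final): no rule targets it → [e].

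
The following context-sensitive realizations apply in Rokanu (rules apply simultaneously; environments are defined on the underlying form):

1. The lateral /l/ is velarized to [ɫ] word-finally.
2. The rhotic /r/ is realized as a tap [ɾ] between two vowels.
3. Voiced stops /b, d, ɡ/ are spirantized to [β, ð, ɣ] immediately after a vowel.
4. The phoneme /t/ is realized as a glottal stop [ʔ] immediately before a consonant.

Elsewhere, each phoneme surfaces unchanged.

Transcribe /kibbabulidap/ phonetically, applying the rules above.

[kiβbaβuliðap]

/k/ (word-initial) is unaffected → [k].
/i/ (between /k/ and /b/) is unaffected → [i].
Rule 3 applies to /b/ (between /i/ and /b/: immediately after a vowel) → [β].
/b/ (between /b/ and /a/): rule 3 targets it, but not immediately after a vowel → unchanged [b].
/a/ stays [a].
/b/ — between /a/ and /u/, immediately after a vowel — surfaces as [β] (rule 3).
/u/ (between /b/ and /l/): no rule targets it → [u].
/l/ — between /u/ and /i/; rule 1 does not apply here → [l].
/i/ stays [i].
/d/ (between /i/ and /a/) occurs immediately after a vowel → [ð] by rule 3.
/a/ — not in any rule's target class → [a].
/p/ (word-final) is unaffected → [p].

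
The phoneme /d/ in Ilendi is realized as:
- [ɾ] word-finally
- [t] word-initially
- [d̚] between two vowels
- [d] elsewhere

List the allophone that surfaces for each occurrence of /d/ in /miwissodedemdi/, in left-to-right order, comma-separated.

Occurrence 1 (position 8): between two vowels → [d̚].
Occurrence 2 (position 10): between two vowels → [d̚].
Occurrence 3 (position 13): no conditioning environment matches → elsewhere allophone [d].

[d̚], [d̚], [d]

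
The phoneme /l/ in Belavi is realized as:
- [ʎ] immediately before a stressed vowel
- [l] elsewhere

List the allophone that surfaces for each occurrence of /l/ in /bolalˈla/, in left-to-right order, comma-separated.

Occurrence 1 (position 3): no conditioning environment matches → elsewhere allophone [l].
Occurrence 2 (position 5): no conditioning environment matches → elsewhere allophone [l].
Occurrence 3 (position 6): immediately before a stressed vowel → [ʎ].

[l], [l], [ʎ]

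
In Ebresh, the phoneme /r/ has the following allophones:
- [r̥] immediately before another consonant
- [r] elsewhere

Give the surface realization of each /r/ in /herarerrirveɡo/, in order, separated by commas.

[r], [r], [r̥], [r], [r̥]

Occurrence 1 (position 3): no conditioning environment matches → elsewhere allophone [r].
Occurrence 2 (position 5): no conditioning environment matches → elsewhere allophone [r].
Occurrence 3 (position 7): immediately before another consonant → [r̥].
Occurrence 4 (position 8): no conditioning environment matches → elsewhere allophone [r].
Occurrence 5 (position 10): immediately before another consonant → [r̥].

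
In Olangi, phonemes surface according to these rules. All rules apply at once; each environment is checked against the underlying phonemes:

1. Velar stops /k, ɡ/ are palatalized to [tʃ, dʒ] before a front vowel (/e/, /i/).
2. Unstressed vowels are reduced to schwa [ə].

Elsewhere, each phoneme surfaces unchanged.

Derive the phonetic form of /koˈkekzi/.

/k/ (word-initial): rule 1 targets it, but not before a front vowel → unchanged [k].
/o/ (between /k/ and /k/): in an unstressed syllable, so rule 2 applies → [ə].
Rule 1 applies to /k/ (between /o/ and /e/: before a front vowel) → [tʃ].
/e/ (between /k/ and /k/): rule 2 targets it, but not in an unstressed syllable → unchanged [e].
/k/ (between /e/ and /z/) fails the environment for rule 1, so it stays [k].
/z/ — not in any rule's target class → [z].
/i/ (word-final) occurs in an unstressed syllable → [ə] by rule 2.

[kəˈtʃekzə]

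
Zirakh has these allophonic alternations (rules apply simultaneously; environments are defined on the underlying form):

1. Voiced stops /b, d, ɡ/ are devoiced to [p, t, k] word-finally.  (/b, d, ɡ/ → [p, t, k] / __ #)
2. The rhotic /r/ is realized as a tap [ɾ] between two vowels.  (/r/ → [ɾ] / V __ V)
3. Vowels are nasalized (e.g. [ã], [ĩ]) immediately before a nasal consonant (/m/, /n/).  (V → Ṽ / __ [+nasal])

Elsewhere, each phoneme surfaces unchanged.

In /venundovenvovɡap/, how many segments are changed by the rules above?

Segments that undergo a rule: /e/ → [ẽ] (rule 3); /u/ → [ũ] (rule 3); /e/ → [ẽ] (rule 3).
All other segments surface unchanged.

3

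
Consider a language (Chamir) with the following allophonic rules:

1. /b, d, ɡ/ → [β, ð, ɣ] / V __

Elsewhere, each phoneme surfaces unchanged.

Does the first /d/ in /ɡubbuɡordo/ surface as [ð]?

/d/ (between /r/ and /o/): rule 1 targets it, but not immediately after a vowel → unchanged [d].
The actual realization is [d], not [ð].

No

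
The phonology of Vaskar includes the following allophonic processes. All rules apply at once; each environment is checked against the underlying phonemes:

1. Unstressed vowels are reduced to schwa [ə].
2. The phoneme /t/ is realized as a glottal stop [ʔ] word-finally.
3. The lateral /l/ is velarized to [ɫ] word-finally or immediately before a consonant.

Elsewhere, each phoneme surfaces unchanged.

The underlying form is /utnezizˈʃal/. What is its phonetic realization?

/u/ (word-initial) occurs in an unstressed syllable → [ə] by rule 1.
/t/ (between /u/ and /n/): rule 2 targets it, but not word-finally → unchanged [t].
/e/ meets the environment for rule 1 (in an unstressed syllable) → [ə].
Rule 1 applies to /i/ (between /z/ and /z/: in an unstressed syllable) → [ə].
/a/ (between /ʃ/ and /l/) fails the environment for rule 1, so it stays [a].
Rule 3 applies to /l/ (word-final: word-finally or immediately before a consonant) → [ɫ].

[ətnəzəzˈʃaɫ]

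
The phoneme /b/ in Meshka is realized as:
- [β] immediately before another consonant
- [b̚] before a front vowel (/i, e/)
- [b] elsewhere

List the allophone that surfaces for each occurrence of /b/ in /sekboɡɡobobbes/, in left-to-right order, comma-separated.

Occurrence 1 (position 4): no conditioning environment matches → elsewhere allophone [b].
Occurrence 2 (position 9): no conditioning environment matches → elsewhere allophone [b].
Occurrence 3 (position 11): immediately before another consonant → [β].
Occurrence 4 (position 12): before a front vowel (/i, e/) → [b̚].

[b], [b], [β], [b̚]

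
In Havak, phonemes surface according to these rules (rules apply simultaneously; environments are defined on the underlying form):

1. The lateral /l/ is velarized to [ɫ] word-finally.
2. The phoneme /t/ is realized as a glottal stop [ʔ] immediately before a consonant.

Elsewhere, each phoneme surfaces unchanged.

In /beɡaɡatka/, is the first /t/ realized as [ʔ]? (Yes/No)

Yes

/t/ (between /a/ and /k/): immediately before a consonant, so rule 2 applies → [ʔ].
The actual realization is [ʔ], which matches [ʔ].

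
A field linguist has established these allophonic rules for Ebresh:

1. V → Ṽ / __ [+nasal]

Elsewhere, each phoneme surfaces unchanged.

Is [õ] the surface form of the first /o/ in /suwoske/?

No

/o/ (between /w/ and /s/) is in the target of rule 1 but the environment (before a nasal consonant) is not met → [o].
The actual realization is [o], not [õ].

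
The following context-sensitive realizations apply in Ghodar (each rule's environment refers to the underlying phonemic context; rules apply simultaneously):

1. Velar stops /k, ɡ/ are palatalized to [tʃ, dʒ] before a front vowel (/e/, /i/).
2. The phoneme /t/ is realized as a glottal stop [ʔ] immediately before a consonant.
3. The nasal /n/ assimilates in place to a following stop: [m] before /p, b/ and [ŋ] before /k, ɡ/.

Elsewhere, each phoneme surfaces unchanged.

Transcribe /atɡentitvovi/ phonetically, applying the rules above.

Rule 2 applies to /t/ (between /a/ and /ɡ/: immediately before a consonant) → [ʔ].
/ɡ/ meets the environment for rule 1 (before a front vowel) → [dʒ].
/n/ — between /e/ and /t/; rule 3 does not apply here → [n].
/t/ (between /n/ and /i/) fails the environment for rule 2, so it stays [t].
/t/ (between /i/ and /v/): immediately before a consonant, so rule 2 applies → [ʔ].

[aʔdʒentiʔvovi]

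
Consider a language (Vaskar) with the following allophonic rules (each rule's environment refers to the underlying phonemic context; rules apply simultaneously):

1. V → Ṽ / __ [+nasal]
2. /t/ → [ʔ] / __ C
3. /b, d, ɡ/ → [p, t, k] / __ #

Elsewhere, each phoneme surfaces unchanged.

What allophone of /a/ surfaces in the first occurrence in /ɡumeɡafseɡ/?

[a]

/a/ (between /ɡ/ and /f/) is in the target of rule 1 but the environment (before a nasal consonant) is not met → [a].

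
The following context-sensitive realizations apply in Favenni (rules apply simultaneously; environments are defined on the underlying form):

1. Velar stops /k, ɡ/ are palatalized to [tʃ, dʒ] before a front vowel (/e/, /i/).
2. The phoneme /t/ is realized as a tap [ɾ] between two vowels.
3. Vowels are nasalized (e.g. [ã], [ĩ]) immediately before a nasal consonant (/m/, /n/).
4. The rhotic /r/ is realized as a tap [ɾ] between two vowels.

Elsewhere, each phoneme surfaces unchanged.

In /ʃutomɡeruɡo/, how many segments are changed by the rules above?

4

Segments that undergo a rule: /t/ → [ɾ] (rule 2); /o/ → [õ] (rule 3); /ɡ/ → [dʒ] (rule 1); /r/ → [ɾ] (rule 4).
All other segments surface unchanged.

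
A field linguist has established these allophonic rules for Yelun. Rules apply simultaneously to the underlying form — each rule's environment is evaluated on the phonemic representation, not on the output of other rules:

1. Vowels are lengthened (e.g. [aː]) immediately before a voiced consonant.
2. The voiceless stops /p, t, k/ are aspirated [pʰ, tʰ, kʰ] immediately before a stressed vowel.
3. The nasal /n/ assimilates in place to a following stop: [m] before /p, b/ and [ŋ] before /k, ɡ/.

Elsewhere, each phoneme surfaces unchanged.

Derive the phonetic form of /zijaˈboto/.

[ziːjaːˈboto]

/z/ (word-initial): no rule targets it → [z].
/i/ (between /z/ and /j/): before a voiced consonant, so rule 1 applies → [iː].
/j/ (between /i/ and /a/): no rule targets it → [j].
/a/ meets the environment for rule 1 (before a voiced consonant) → [aː].
/b/ — not in any rule's target class → [b].
/o/ (between /b/ and /t/): rule 1 targets it, but not before a voiced consonant → unchanged [o].
/t/ (between /o/ and /o/) is in the target of rule 2 but the environment (immediately before a stressed vowel) is not met → [t].
/o/ (word-final): rule 1 targets it, but not before a voiced consonant → unchanged [o].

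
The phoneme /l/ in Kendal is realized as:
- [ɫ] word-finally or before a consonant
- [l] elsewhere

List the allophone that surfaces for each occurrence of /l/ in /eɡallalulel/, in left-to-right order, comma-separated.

[ɫ], [l], [l], [l], [ɫ]

Occurrence 1 (position 4): word-finally or before a consonant → [ɫ].
Occurrence 2 (position 5): no conditioning environment matches → elsewhere allophone [l].
Occurrence 3 (position 7): no conditioning environment matches → elsewhere allophone [l].
Occurrence 4 (position 9): no conditioning environment matches → elsewhere allophone [l].
Occurrence 5 (position 11): word-finally or before a consonant → [ɫ].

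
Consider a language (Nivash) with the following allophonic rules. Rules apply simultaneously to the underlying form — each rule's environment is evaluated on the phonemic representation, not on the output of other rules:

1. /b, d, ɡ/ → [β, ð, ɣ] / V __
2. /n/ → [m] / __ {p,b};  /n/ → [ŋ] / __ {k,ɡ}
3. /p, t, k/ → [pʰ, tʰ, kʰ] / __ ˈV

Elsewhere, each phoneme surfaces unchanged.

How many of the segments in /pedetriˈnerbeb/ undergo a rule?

2

Segments that undergo a rule: /d/ → [ð] (rule 1); /b/ → [β] (rule 1).
All other segments surface unchanged.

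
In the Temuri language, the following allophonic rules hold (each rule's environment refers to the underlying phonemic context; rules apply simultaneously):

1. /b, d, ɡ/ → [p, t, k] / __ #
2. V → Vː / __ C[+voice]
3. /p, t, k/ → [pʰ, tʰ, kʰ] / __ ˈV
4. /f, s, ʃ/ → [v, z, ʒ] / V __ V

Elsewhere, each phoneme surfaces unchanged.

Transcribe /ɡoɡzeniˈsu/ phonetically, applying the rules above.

/ɡ/ (word-initial) fails the environment for rule 1, so it stays [ɡ].
Rule 2 applies to /o/ (between /ɡ/ and /ɡ/: before a voiced consonant) → [oː].
/ɡ/ (between /o/ and /z/) fails the environment for rule 1, so it stays [ɡ].
/z/ (between /ɡ/ and /e/): no rule targets it → [z].
/e/ (between /z/ and /n/) occurs before a voiced consonant → [eː] by rule 2.
/n/ stays [n].
/i/ (between /n/ and /s/) is in the target of rule 2 but the environment (before a voiced consonant) is not met → [i].
Rule 4 applies to /s/ (between /i/ and /u/: between two vowels) → [z].
/u/ (word-final): rule 2 targets it, but not before a voiced consonant → unchanged [u].

[ɡoːɡzeːniˈzu]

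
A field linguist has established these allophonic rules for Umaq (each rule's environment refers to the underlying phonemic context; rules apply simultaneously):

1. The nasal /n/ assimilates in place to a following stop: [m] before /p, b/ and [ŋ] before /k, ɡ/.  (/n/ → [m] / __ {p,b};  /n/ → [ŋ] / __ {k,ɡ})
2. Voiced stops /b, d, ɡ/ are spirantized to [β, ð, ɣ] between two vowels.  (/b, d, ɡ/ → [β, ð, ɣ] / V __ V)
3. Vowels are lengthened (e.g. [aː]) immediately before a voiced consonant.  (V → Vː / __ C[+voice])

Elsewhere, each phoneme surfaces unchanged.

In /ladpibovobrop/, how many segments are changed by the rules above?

Segments that undergo a rule: /a/ → [aː] (rule 3); /i/ → [iː] (rule 3); /b/ → [β] (rule 2); /o/ → [oː] (rule 3); /o/ → [oː] (rule 3).
All other segments surface unchanged.

5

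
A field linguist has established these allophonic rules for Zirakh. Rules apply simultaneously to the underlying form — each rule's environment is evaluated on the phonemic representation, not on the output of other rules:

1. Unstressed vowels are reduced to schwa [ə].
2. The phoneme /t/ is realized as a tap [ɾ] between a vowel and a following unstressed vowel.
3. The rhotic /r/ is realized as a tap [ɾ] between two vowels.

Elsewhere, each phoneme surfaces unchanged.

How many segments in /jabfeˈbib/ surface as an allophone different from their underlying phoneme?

2

Segments that undergo a rule: /a/ → [ə] (rule 1); /e/ → [ə] (rule 1).
All other segments surface unchanged.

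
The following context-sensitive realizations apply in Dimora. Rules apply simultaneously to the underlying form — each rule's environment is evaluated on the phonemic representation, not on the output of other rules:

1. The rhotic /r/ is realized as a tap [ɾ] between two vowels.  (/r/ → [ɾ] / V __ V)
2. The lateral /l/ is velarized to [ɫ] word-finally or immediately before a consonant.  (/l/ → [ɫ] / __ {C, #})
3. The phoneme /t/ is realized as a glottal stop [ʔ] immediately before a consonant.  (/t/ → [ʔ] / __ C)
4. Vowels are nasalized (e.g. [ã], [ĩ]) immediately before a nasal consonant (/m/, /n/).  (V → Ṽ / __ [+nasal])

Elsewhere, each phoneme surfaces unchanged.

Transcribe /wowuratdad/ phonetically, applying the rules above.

[wowuɾaʔdad]

/o/ (between /w/ and /w/) is in the target of rule 4 but the environment (before a nasal consonant) is not met → [o].
/u/ (between /w/ and /r/) fails the environment for rule 4, so it stays [u].
/r/ — between /u/ and /a/, between two vowels — surfaces as [ɾ] (rule 1).
/a/ — between /r/ and /t/; rule 4 does not apply here → [a].
/t/ meets the environment for rule 3 (immediately before a consonant) → [ʔ].
/a/ — between /d/ and /d/; rule 4 does not apply here → [a].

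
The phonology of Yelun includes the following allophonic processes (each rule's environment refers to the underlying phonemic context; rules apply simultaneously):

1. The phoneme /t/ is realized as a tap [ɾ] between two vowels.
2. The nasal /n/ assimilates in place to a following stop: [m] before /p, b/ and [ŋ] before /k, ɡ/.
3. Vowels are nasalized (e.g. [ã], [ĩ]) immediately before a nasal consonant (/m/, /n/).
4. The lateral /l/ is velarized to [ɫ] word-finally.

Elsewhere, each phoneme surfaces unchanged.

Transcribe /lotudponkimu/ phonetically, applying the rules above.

[loɾudpõŋkĩmu]

/l/ — word-initial; rule 4 does not apply here → [l].
/o/ (between /l/ and /t/) fails the environment for rule 3, so it stays [o].
/t/ (between /o/ and /u/) occurs between two vowels → [ɾ] by rule 1.
/u/ (between /t/ and /d/): rule 3 targets it, but not before a nasal consonant → unchanged [u].
/o/ meets the environment for rule 3 (before a nasal consonant) → [õ].
/n/ (between /o/ and /k/): before a labial or velar stop, so rule 2 applies → [ŋ].
/i/ (between /k/ and /m/): before a nasal consonant, so rule 3 applies → [ĩ].
/u/ — word-final; rule 3 does not apply here → [u].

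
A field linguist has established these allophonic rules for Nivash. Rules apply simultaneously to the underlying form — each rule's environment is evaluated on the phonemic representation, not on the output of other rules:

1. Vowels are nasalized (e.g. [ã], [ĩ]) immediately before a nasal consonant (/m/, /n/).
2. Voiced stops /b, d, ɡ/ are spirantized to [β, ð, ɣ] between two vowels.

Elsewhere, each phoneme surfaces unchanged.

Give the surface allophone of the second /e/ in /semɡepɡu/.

/e/ (between /ɡ/ and /p/): rule 1 targets it, but not before a nasal consonant → unchanged [e].

[e]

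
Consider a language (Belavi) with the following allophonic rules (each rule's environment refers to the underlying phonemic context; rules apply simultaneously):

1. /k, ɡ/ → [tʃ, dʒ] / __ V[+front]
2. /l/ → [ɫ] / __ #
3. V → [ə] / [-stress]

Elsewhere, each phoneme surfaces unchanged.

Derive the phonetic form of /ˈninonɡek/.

[ˈninəndʒək]

/n/ — not in any rule's target class → [n].
/i/ (between /n/ and /n/): rule 3 targets it, but not in an unstressed syllable → unchanged [i].
/n/ stays [n].
Rule 3 applies to /o/ (between /n/ and /n/: in an unstressed syllable) → [ə].
/n/ stays [n].
/ɡ/ meets the environment for rule 1 (before a front vowel) → [dʒ].
/e/ — between /ɡ/ and /k/, in an unstressed syllable — surfaces as [ə] (rule 3).
/k/ (word-final): rule 1 targets it, but not before a front vowel → unchanged [k].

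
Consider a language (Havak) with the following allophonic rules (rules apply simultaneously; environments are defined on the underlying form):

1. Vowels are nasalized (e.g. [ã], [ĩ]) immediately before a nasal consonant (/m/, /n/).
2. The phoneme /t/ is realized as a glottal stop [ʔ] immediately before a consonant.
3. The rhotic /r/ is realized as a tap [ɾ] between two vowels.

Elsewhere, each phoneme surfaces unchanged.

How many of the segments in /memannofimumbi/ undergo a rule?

Segments that undergo a rule: /e/ → [ẽ] (rule 1); /a/ → [ã] (rule 1); /i/ → [ĩ] (rule 1); /u/ → [ũ] (rule 1).
All other segments surface unchanged.

4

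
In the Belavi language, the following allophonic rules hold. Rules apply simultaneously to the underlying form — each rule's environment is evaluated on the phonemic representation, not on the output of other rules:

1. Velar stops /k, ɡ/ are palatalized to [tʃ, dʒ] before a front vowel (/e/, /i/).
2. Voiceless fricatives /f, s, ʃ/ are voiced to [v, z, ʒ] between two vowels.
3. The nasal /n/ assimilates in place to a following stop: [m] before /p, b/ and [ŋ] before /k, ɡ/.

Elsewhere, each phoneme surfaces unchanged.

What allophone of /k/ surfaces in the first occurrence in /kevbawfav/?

/k/ — word-initial, before a front vowel — surfaces as [tʃ] (rule 1).

[tʃ]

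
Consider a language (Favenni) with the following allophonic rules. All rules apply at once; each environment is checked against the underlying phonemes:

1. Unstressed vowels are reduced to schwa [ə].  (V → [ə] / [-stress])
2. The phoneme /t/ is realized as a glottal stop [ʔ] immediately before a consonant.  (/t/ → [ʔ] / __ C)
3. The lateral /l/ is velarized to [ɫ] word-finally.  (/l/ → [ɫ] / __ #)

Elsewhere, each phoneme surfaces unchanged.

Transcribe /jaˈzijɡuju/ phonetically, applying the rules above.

[jəˈzijɡəjə]

/j/ (word-initial) is unaffected → [j].
Rule 1 applies to /a/ (between /j/ and /z/: in an unstressed syllable) → [ə].
/z/ (between /a/ and /i/): no rule targets it → [z].
/i/ (between /z/ and /j/) is in the target of rule 1 but the environment (in an unstressed syllable) is not met → [i].
/j/ (between /i/ and /ɡ/): no rule targets it → [j].
/ɡ/ stays [ɡ].
Rule 1 applies to /u/ (between /ɡ/ and /j/: in an unstressed syllable) → [ə].
/j/ (between /u/ and /u/) is unaffected → [j].
Rule 1 applies to /u/ (word-final: in an unstressed syllable) → [ə].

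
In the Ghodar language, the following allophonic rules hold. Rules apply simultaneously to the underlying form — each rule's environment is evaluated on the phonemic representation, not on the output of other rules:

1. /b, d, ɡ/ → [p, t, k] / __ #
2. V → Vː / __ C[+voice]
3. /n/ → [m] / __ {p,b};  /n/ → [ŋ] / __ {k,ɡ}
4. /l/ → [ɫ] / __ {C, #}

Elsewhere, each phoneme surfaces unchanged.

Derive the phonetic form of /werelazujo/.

[weːreːlaːzuːjo]

/w/ stays [w].
/e/ (between /w/ and /r/): before a voiced consonant, so rule 2 applies → [eː].
/r/ (between /e/ and /e/): no rule targets it → [r].
/e/ — between /r/ and /l/, before a voiced consonant — surfaces as [eː] (rule 2).
/l/ — between /e/ and /a/; rule 4 does not apply here → [l].
/a/ (between /l/ and /z/): before a voiced consonant, so rule 2 applies → [aː].
/z/ — not in any rule's target class → [z].
Rule 2 applies to /u/ (between /z/ and /j/: before a voiced consonant) → [uː].
/j/ (between /u/ and /o/): no rule targets it → [j].
/o/ (word-final) fails the environment for rule 2, so it stays [o].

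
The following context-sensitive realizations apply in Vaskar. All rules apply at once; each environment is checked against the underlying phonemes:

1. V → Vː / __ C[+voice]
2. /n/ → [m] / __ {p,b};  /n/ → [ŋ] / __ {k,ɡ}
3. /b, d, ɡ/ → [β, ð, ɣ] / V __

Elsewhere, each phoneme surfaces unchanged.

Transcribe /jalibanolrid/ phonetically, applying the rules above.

[jaːliːβaːnoːlriːð]

/j/ (word-initial): no rule targets it → [j].
Rule 1 applies to /a/ (between /j/ and /l/: before a voiced consonant) → [aː].
/l/ — not in any rule's target class → [l].
/i/ (between /l/ and /b/): before a voiced consonant, so rule 1 applies → [iː].
/b/ (between /i/ and /a/): immediately after a vowel, so rule 3 applies → [β].
/a/ — between /b/ and /n/, before a voiced consonant — surfaces as [aː] (rule 1).
/n/ (between /a/ and /o/) fails the environment for rule 2, so it stays [n].
/o/ (between /n/ and /l/) occurs before a voiced consonant → [oː] by rule 1.
/l/ (between /o/ and /r/) is unaffected → [l].
/r/ stays [r].
Rule 1 applies to /i/ (between /r/ and /d/: before a voiced consonant) → [iː].
/d/ — word-final, immediately after a vowel — surfaces as [ð] (rule 3).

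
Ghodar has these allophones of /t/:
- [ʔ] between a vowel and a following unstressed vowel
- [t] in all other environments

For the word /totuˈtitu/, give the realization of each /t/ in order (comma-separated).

[t], [ʔ], [t], [ʔ]

Occurrence 1 (position 1): no conditioning environment matches → elsewhere allophone [t].
Occurrence 2 (position 3): between a vowel and a following unstressed vowel → [ʔ].
Occurrence 3 (position 5): no conditioning environment matches → elsewhere allophone [t].
Occurrence 4 (position 7): between a vowel and a following unstressed vowel → [ʔ].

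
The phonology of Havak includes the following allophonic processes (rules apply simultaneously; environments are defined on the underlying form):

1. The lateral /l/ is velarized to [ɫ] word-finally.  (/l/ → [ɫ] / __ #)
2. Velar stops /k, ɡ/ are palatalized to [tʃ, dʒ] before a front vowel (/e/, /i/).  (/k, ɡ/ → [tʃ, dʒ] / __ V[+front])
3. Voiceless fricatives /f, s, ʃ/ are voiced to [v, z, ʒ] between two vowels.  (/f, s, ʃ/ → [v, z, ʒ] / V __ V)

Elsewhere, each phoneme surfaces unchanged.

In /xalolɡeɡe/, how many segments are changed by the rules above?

2

Segments that undergo a rule: /ɡ/ → [dʒ] (rule 2); /ɡ/ → [dʒ] (rule 2).
All other segments surface unchanged.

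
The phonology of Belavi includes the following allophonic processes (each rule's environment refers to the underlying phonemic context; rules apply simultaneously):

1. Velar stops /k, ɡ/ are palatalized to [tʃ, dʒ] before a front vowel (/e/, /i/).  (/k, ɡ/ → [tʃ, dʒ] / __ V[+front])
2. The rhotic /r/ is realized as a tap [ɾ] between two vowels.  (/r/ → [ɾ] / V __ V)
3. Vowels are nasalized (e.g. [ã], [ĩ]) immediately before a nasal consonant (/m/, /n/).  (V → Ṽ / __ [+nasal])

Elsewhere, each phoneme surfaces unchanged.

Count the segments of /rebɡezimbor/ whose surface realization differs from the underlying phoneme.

2

Segments that undergo a rule: /ɡ/ → [dʒ] (rule 1); /i/ → [ĩ] (rule 3).
All other segments surface unchanged.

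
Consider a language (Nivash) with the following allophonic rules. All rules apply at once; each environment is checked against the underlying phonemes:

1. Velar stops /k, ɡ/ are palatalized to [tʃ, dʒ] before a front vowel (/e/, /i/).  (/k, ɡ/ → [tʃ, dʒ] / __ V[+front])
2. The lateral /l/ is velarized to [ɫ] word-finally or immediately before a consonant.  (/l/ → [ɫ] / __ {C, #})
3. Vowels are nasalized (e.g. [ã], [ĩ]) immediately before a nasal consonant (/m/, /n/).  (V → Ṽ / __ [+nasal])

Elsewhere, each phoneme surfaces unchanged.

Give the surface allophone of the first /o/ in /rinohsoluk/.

[o]

/o/ (between /n/ and /h/): rule 3 targets it, but not before a nasal consonant → unchanged [o].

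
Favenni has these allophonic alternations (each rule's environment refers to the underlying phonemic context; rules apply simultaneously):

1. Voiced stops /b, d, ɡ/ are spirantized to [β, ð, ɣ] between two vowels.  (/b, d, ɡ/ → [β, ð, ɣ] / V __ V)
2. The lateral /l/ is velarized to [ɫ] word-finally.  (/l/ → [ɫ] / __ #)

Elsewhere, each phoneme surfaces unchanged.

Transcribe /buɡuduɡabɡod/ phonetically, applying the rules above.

[buɣuðuɣabɡod]

/b/ — word-initial; rule 1 does not apply here → [b].
/ɡ/ — between /u/ and /u/, between two vowels — surfaces as [ɣ] (rule 1).
/d/ (between /u/ and /u/) occurs between two vowels → [ð] by rule 1.
/ɡ/ — between /u/ and /a/, between two vowels — surfaces as [ɣ] (rule 1).
/b/ (between /a/ and /ɡ/): rule 1 targets it, but not between two vowels → unchanged [b].
/ɡ/ — between /b/ and /o/; rule 1 does not apply here → [ɡ].
/d/ — word-final; rule 1 does not apply here → [d].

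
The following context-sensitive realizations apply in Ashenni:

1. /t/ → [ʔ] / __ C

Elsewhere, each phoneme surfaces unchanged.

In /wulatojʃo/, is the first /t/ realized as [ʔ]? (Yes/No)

No

/t/ (between /a/ and /o/): rule 1 targets it, but not immediately before a consonant → unchanged [t].
The actual realization is [t], not [ʔ].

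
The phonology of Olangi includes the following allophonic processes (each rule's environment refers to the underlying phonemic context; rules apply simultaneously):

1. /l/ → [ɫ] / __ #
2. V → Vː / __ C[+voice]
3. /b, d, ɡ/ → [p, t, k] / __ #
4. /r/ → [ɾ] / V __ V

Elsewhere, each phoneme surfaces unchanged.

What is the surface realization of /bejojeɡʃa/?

[beːjoːjeːɡʃa]

/b/ (word-initial) is in the target of rule 3 but the environment (word-finally) is not met → [b].
/e/ (between /b/ and /j/) occurs before a voiced consonant → [eː] by rule 2.
/o/ (between /j/ and /j/): before a voiced consonant, so rule 2 applies → [oː].
/e/ (between /j/ and /ɡ/): before a voiced consonant, so rule 2 applies → [eː].
/ɡ/ (between /e/ and /ʃ/): rule 3 targets it, but not word-finally → unchanged [ɡ].
/a/ — word-final; rule 2 does not apply here → [a].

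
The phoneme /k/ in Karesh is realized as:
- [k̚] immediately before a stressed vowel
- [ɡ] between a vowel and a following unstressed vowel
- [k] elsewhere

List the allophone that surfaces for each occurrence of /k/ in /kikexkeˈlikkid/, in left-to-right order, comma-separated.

Occurrence 1 (position 1): no conditioning environment matches → elsewhere allophone [k].
Occurrence 2 (position 3): between a vowel and a following unstressed vowel → [ɡ].
Occurrence 3 (position 6): no conditioning environment matches → elsewhere allophone [k].
Occurrence 4 (position 10): no conditioning environment matches → elsewhere allophone [k].
Occurrence 5 (position 11): no conditioning environment matches → elsewhere allophone [k].

[k], [ɡ], [k], [k], [k]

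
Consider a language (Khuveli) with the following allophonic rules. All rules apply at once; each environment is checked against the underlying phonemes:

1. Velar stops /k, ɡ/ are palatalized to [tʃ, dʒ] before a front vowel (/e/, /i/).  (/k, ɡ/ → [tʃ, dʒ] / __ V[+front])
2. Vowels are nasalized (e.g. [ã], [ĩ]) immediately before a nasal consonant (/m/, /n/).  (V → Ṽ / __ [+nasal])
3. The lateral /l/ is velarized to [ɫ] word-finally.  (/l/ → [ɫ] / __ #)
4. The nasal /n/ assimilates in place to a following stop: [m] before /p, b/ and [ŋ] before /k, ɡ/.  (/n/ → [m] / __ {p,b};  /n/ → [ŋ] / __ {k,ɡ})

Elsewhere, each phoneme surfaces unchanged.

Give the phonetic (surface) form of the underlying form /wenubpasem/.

/w/ stays [w].
/e/ (between /w/ and /n/): before a nasal consonant, so rule 2 applies → [ẽ].
/n/ (between /e/ and /u/): rule 4 targets it, but not before a labial or velar stop → unchanged [n].
/u/ — between /n/ and /b/; rule 2 does not apply here → [u].
/b/ (between /u/ and /p/): no rule targets it → [b].
/p/ (between /b/ and /a/) is unaffected → [p].
/a/ — between /p/ and /s/; rule 2 does not apply here → [a].
/s/ — not in any rule's target class → [s].
/e/ (between /s/ and /m/) occurs before a nasal consonant → [ẽ] by rule 2.
/m/ stays [m].

[wẽnubpasẽm]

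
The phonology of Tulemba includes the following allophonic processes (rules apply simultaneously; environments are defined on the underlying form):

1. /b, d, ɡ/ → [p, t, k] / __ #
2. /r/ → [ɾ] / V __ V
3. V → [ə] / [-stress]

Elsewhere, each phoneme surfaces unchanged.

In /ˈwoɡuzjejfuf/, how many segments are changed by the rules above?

Segments that undergo a rule: /u/ → [ə] (rule 3); /e/ → [ə] (rule 3); /u/ → [ə] (rule 3).
All other segments surface unchanged.

3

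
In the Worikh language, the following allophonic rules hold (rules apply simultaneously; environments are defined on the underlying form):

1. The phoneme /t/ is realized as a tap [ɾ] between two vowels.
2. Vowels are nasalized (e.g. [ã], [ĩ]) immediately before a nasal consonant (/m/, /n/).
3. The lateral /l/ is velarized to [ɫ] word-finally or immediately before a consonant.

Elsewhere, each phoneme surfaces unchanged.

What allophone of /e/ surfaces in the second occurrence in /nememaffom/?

[ẽ]

/e/ (between /m/ and /m/): before a nasal consonant, so rule 2 applies → [ẽ].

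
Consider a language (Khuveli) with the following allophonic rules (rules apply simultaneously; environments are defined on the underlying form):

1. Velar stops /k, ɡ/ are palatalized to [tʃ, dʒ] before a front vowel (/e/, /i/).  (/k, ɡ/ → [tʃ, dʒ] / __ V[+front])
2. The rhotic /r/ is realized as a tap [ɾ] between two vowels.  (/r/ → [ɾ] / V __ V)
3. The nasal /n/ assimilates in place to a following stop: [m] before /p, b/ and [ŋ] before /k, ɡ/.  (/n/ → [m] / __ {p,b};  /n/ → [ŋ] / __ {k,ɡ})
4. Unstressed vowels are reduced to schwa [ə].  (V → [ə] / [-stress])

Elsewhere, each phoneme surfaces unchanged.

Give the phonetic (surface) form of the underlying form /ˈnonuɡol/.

/n/ (word-initial): rule 3 targets it, but not before a labial or velar stop → unchanged [n].
/o/ — between /n/ and /n/; rule 4 does not apply here → [o].
/n/ (between /o/ and /u/) is in the target of rule 3 but the environment (before a labial or velar stop) is not met → [n].
/u/ — between /n/ and /ɡ/, in an unstressed syllable — surfaces as [ə] (rule 4).
/ɡ/ — between /u/ and /o/; rule 1 does not apply here → [ɡ].
/o/ meets the environment for rule 4 (in an unstressed syllable) → [ə].
/l/ (word-final): no rule targets it → [l].

[ˈnonəɡəl]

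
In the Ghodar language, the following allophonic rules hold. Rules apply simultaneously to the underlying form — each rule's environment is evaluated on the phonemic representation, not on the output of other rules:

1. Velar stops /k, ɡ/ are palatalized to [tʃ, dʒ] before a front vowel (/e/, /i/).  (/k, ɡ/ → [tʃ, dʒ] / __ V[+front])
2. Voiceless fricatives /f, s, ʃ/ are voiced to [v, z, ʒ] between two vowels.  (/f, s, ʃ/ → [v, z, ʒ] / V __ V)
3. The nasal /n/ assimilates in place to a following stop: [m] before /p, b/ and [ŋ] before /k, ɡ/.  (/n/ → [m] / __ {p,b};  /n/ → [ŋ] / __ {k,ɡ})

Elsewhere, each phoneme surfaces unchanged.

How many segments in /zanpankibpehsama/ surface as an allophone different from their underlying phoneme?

3

Segments that undergo a rule: /n/ → [m] (rule 3); /n/ → [ŋ] (rule 3); /k/ → [tʃ] (rule 1).
All other segments surface unchanged.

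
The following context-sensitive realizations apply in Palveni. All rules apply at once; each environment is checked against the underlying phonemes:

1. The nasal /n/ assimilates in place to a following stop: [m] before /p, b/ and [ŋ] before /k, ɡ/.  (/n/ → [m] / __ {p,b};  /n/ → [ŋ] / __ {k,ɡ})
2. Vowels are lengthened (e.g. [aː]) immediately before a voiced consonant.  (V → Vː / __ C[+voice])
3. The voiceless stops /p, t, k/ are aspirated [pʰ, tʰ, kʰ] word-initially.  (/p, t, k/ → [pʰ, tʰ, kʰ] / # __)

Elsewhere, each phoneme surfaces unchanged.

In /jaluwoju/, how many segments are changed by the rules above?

3

Segments that undergo a rule: /a/ → [aː] (rule 2); /u/ → [uː] (rule 2); /o/ → [oː] (rule 2).
All other segments surface unchanged.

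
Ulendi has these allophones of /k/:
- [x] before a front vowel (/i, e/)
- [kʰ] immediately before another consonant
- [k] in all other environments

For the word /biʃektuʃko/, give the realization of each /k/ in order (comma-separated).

Occurrence 1 (position 5): immediately before another consonant → [kʰ].
Occurrence 2 (position 9): no conditioning environment matches → elsewhere allophone [k].

[kʰ], [k]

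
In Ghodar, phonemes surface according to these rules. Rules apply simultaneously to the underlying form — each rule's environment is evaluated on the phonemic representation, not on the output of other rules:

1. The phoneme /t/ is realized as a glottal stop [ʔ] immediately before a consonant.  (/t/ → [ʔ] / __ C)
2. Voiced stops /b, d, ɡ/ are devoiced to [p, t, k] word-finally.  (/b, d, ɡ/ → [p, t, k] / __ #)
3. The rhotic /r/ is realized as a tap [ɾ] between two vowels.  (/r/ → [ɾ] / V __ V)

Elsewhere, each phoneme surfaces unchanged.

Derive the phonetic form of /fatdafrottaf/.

/t/ — between /a/ and /d/, immediately before a consonant — surfaces as [ʔ] (rule 1).
/d/ (between /t/ and /a/): rule 2 targets it, but not word-finally → unchanged [d].
/r/ (between /f/ and /o/) fails the environment for rule 3, so it stays [r].
/t/ — between /o/ and /t/, immediately before a consonant — surfaces as [ʔ] (rule 1).
/t/ (between /t/ and /a/) fails the environment for rule 1, so it stays [t].

[faʔdafroʔtaf]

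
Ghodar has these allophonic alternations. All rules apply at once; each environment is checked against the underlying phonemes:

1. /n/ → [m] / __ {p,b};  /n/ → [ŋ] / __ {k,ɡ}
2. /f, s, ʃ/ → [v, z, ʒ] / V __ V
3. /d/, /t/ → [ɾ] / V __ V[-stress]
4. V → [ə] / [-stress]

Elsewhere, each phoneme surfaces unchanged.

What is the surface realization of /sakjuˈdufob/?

[səkjəˈduvəb]

/s/ (word-initial): rule 2 targets it, but not between two vowels → unchanged [s].
/a/ meets the environment for rule 4 (in an unstressed syllable) → [ə].
/k/ stays [k].
/j/ (between /k/ and /u/) is unaffected → [j].
/u/ meets the environment for rule 4 (in an unstressed syllable) → [ə].
/d/ (between /u/ and /u/) is in the target of rule 3 but the environment (between a vowel and a following unstressed vowel) is not met → [d].
/u/ (between /d/ and /f/): rule 4 targets it, but not in an unstressed syllable → unchanged [u].
/f/ (between /u/ and /o/) occurs between two vowels → [v] by rule 2.
/o/ (between /f/ and /b/) occurs in an unstressed syllable → [ə] by rule 4.
/b/ (word-final) is unaffected → [b].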